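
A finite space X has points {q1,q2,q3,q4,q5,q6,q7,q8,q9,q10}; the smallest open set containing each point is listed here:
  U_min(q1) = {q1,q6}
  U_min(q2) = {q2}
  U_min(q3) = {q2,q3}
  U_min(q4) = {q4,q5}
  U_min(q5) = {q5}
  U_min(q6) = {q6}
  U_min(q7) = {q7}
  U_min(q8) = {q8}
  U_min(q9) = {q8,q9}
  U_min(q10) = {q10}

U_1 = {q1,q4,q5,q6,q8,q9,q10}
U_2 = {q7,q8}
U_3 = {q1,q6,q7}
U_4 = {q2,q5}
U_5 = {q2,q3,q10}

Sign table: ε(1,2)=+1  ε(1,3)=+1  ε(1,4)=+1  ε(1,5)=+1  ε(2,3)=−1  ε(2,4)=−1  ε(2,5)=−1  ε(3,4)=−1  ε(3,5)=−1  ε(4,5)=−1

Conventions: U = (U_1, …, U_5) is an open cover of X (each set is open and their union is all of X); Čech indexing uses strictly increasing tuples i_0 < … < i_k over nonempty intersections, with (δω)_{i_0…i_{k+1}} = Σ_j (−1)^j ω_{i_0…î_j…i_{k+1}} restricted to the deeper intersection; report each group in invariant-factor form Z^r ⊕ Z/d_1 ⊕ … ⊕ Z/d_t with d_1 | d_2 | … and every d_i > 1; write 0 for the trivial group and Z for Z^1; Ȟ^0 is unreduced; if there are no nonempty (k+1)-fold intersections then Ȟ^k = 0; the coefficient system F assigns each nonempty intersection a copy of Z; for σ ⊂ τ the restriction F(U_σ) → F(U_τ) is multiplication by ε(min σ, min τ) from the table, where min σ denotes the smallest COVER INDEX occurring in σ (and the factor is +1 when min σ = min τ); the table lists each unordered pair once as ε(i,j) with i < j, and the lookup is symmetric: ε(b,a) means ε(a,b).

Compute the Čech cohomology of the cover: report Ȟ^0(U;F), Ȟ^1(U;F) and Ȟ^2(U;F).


Ȟ^0(U;F) ≅ 0,  Ȟ^1(U;F) ≅ Z ⊕ Z/2,  Ȟ^2(U;F) ≅ 0

nonempty overlaps:
  U12={q8} U13={q1,q6} U14={q5} U15={q10} U23={q7} U45={q2}
C dims 5,6; δ0: rk 5, SNF 1^4·2
degree 0: 5−5−0 = 0 → Ȟ^0 ≅ 0
degree 1: 6−0−5 = 1 plus torsion [2] → Ȟ^1 ≅ Z ⊕ Z/2
degree 2: 0−0−0 = 0 → Ȟ^2 ≅ 0


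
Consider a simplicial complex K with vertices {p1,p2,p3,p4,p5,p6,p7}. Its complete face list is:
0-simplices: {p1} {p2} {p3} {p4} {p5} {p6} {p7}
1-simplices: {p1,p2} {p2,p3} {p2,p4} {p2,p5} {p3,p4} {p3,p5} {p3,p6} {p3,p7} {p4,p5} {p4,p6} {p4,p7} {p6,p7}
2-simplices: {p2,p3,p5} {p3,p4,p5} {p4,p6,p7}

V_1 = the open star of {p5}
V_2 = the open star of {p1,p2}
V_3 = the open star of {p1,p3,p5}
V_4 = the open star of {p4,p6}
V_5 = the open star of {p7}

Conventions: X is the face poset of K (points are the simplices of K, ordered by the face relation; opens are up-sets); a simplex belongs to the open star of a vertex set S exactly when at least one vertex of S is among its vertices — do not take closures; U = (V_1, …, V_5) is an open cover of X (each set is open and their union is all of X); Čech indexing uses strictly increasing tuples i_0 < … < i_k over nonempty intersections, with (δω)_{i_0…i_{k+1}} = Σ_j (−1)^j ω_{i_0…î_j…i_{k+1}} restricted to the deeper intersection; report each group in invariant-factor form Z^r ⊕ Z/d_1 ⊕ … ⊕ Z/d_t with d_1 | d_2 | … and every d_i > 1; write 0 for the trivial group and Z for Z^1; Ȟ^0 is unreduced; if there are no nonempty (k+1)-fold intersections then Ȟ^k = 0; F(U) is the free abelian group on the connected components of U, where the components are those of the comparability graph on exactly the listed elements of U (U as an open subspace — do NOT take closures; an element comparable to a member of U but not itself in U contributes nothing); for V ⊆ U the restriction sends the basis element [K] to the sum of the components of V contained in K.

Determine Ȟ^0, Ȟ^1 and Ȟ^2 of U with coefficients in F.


Ȟ^0(U;F) ≅ Z, Ȟ^1(U;F) ≅ Z^3 and Ȟ^2(U;F) ≅ 0

nerve simplices:
  V1={{p5},{p2,p5},{p3,p5},{p4,p5},{p2,p3,p5},{p3,p4,p5}} V2={{p1},{p2},{p1,p2},{p2,p3},{p2,p4},{p2,p5},{p2,p3,p5}} V3={{p1},{p3},{p5},{p1,p2},{p2,p3},{p2,p5},{p3,p4},{p3,p5},{p3,p6},{p3,p7},{p4,p5},{p2,p3,p5},{p3,p4,p5}} V4={{p4},{p6},{p2,p4},{p3,p4},{p3,p6},{p4,p5},{p4,p6},{p4,p7},{p6,p7},{p3,p4,p5},{p4,p6,p7}} V5={{p7},{p3,p7},{p4,p7},{p6,p7},{p4,p6,p7}}
  V12={{p2,p5},{p2,p3,p5}} V13={{p5},{p2,p5},{p3,p5},{p4,p5},{p2,p3,p5},{p3,p4,p5}} V14={{p4,p5},{p3,p4,p5}} V23={{p1},{p1,p2},{p2,p3},{p2,p5},{p2,p3,p5}} V24={{p2,p4}} V34={{p3,p4},{p3,p6},{p4,p5},{p3,p4,p5}} V35={{p3,p7}} V45={{p4,p7},{p6,p7},{p4,p6,p7}}
  V123={{p2,p5},{p2,p3,p5}} V134={{p4,p5},{p3,p4,p5}}
components per intersection:
  V1: {{p5},{p2,p5},{p3,p5},{p4,p5},{p2,p3,p5},{p3,p4,p5}}
  V2: {{p1},{p2},{p1,p2},{p2,p3},{p2,p4},{p2,p5},{p2,p3,p5}}
  V3: {{p1},{p1,p2}} {{p3},{p5},{p2,p3},{p2,p5},{p3,p4},{p3,p5},{p3,p6},{p3,p7},{p4,p5},{p2,p3,p5},{p3,p4,p5}}
  V4: {{p4},{p6},{p2,p4},{p3,p4},{p3,p6},{p4,p5},{p4,p6},{p4,p7},{p6,p7},{p3,p4,p5},{p4,p6,p7}}
  V5: {{p7},{p3,p7},{p4,p7},{p6,p7},{p4,p6,p7}}
  V12: {{p2,p5},{p2,p3,p5}}
  V13: {{p5},{p2,p5},{p3,p5},{p4,p5},{p2,p3,p5},{p3,p4,p5}}
  V14: {{p4,p5},{p3,p4,p5}}
  V23: {{p1},{p1,p2}} {{p2,p3},{p2,p5},{p2,p3,p5}}
  V24: {{p2,p4}}
  V34: {{p3,p4},{p4,p5},{p3,p4,p5}} {{p3,p6}}
  V35: {{p3,p7}}
  V45: {{p4,p7},{p6,p7},{p4,p6,p7}}
  V123: {{p2,p5},{p2,p3,p5}}
  V134: {{p4,p5},{p3,p4,p5}}
C dims 6,10,2; δ0: rk 5, SNF 1^5; δ1: rk 2, SNF 1^2
degree 0: 6−5−0 = 1 → Ȟ^0 ≅ Z
degree 1: 10−2−5 = 3 → Ȟ^1 ≅ Z^3
degree 2: 2−0−2 = 0 → Ȟ^2 ≅ 0


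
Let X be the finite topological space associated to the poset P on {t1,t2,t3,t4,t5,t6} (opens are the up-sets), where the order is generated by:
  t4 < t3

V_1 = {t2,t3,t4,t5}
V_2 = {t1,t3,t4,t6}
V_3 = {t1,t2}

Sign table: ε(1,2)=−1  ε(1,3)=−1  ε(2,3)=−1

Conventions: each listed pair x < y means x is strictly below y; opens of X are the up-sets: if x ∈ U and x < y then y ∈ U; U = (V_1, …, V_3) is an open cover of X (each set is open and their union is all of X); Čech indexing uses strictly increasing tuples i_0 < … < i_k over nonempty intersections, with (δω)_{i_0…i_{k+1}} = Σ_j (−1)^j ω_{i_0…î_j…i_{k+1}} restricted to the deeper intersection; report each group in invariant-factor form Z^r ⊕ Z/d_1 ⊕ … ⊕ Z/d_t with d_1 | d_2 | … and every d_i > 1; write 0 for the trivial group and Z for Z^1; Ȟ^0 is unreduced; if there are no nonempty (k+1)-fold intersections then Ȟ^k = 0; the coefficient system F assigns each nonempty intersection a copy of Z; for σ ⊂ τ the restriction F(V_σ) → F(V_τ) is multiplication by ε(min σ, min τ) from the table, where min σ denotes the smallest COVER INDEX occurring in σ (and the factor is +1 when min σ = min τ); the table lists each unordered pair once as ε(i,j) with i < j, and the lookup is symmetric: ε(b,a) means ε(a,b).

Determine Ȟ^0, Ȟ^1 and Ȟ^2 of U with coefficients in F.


intersection data:
  V12={t3,t4} V13={t2} V23={t1}
C dims 3,3; δ0: rk 3, SNF 1^2·2
Ȟ^0 = (3 − 3) − 0 = 0, so Ȟ^0 ≅ 0
Ȟ^1 = (3 − 0) − 3 = 0 plus torsion [2], so Ȟ^1 ≅ Z/2
Ȟ^2 = (0 − 0) − 0 = 0, so Ȟ^2 ≅ 0

Ȟ^0(U;F) ≅ 0, Ȟ^1(U;F) ≅ Z/2 and Ȟ^2(U;F) ≅ 0


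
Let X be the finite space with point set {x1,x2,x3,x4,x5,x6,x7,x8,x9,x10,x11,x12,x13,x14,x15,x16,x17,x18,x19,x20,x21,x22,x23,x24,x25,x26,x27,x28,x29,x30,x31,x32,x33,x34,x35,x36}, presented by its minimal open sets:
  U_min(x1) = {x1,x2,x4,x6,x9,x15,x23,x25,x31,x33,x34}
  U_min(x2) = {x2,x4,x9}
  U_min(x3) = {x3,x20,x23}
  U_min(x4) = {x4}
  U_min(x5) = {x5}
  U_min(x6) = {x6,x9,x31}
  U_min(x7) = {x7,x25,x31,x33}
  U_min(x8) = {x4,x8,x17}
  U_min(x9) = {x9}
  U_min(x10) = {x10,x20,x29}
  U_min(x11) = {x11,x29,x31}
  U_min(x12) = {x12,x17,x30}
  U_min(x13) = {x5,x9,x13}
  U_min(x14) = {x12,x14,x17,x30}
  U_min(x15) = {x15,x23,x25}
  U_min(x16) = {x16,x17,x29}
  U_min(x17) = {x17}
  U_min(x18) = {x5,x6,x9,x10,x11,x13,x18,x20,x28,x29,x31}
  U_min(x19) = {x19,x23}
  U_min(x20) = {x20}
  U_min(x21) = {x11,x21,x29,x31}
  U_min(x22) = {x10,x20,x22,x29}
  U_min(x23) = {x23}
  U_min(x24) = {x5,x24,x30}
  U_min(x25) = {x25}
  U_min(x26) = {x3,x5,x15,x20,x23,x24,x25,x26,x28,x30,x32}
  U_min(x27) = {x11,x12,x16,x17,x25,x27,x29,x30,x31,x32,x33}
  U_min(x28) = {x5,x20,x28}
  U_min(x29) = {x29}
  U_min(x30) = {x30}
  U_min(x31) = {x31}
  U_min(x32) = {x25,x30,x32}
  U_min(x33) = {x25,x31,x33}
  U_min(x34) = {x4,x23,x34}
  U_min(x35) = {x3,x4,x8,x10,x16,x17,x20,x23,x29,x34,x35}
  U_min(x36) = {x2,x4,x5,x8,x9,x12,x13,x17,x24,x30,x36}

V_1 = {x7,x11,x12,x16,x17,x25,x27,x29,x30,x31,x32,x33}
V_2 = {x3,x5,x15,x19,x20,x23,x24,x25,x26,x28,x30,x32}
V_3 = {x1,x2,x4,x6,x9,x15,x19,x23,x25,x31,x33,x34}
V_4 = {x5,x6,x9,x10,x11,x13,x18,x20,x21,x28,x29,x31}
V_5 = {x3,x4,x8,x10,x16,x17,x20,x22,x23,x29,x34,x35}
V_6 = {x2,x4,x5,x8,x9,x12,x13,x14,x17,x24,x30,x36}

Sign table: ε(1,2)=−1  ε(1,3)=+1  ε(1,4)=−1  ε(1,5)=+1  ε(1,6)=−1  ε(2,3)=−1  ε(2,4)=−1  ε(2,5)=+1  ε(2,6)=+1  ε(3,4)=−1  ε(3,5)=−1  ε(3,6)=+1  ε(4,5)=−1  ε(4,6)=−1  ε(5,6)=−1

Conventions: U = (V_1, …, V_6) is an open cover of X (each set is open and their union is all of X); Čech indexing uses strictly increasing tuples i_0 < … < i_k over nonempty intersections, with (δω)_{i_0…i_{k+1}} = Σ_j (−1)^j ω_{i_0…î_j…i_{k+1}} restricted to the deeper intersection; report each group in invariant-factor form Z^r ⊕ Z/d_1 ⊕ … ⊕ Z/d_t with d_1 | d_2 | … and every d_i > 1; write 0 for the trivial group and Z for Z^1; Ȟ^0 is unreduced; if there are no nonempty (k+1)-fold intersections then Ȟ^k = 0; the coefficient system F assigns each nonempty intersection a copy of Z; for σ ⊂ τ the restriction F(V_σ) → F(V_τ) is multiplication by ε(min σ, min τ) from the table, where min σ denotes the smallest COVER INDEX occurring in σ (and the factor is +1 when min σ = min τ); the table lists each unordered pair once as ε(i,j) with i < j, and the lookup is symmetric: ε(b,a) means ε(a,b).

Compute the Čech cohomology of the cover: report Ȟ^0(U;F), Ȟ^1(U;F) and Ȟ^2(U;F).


nonempty intersections:
  V12={x25,x30,x32} V13={x25,x31,x33} V14={x11,x29,x31} V15={x16,x17,x29} V16={x12,x17,x30} V23={x15,x19,x23,x25} V24={x5,x20,x28} V25={x3,x20,x23} V26={x5,x24,x30} V34={x6,x9,x31} V35={x4,x23,x34} V36={x2,x4,x9} V45={x10,x20,x29} V46={x5,x9,x13} V56={x4,x8,x17}
  V123={x25} V126={x30} V134={x31} V145={x29} V156={x17} V235={x23} V245={x20} V246={x5} V346={x9} V356={x4}
C dims 6,15,10; δ0: rk 6, SNF 1^5·2; δ1: rk 9, SNF 1^9
Ȟ^0: (6−6)−0=0 ⇒ 0
Ȟ^1: (15−9)−6=0 plus torsion [2] ⇒ Z/2
Ȟ^2: (10−0)−9=1 ⇒ Z

Ȟ^0 = 0,  Ȟ^1 = Z/2,  Ȟ^2 = Z


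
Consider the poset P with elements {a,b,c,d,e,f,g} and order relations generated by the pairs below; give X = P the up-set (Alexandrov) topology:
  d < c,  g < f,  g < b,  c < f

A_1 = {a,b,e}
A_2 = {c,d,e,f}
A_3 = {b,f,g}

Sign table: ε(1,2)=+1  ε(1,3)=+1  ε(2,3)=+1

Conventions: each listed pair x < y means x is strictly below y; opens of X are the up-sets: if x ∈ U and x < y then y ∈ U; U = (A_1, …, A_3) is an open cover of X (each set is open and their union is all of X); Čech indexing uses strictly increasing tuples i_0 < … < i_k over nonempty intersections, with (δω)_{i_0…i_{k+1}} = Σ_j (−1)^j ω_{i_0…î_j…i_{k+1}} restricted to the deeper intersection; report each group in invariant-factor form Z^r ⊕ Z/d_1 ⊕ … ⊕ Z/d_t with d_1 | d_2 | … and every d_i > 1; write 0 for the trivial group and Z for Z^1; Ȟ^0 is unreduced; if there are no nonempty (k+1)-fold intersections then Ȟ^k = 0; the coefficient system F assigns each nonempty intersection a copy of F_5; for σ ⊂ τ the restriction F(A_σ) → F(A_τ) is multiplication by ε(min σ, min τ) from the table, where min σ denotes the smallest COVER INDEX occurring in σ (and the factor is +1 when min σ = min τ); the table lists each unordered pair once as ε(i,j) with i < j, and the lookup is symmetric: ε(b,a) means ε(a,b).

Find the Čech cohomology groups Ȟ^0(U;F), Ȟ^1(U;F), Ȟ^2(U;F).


Ȟ^0 = Z/5,  Ȟ^1 = Z/5,  Ȟ^2 = 0

intersection data:
  A12={e} A13={b} A23={f}
C dims 3,3; δ0: rk_F5 2
Ȟ^0 = (3 − 2) − 0 = 1, so Ȟ^0 ≅ Z/5
Ȟ^1 = (3 − 0) − 2 = 1, so Ȟ^1 ≅ Z/5
Ȟ^2 = (0 − 0) − 0 = 0, so Ȟ^2 ≅ 0


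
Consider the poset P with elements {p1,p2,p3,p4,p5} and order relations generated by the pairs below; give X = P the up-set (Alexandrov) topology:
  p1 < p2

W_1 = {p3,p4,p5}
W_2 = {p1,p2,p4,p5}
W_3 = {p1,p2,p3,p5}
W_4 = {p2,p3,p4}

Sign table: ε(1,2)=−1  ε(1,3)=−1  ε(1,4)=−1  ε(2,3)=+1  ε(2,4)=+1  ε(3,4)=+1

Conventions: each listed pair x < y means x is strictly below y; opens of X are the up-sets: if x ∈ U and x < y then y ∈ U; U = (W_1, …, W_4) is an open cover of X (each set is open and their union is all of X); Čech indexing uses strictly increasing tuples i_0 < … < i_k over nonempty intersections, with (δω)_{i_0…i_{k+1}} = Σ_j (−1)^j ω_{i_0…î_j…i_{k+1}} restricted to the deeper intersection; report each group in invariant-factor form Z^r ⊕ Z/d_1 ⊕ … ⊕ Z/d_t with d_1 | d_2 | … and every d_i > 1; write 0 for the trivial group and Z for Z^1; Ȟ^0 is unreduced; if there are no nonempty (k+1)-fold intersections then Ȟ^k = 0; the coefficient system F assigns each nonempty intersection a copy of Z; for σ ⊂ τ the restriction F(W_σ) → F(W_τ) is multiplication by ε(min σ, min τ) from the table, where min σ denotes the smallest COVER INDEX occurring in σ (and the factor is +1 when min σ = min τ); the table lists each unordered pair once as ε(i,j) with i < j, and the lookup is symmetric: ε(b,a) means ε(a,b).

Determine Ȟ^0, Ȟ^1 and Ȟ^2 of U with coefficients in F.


Ȟ^0 = Z, Ȟ^1 = 0, Ȟ^2 = Z

nerve of the cover:
  W12={p4,p5} W13={p3,p5} W14={p3,p4} W23={p1,p2,p5} W24={p2,p4} W34={p2,p3}
  W123={p5} W124={p4} W134={p3} W234={p2}
C dims 4,6,4; δ0: rk 3, SNF 1^3; δ1: rk 3, SNF 1^3
Ȟ^0 = (4 − 3) − 0 = 1, so Ȟ^0 ≅ Z
Ȟ^1 = (6 − 3) − 3 = 0, so Ȟ^1 ≅ 0
Ȟ^2 = (4 − 0) − 3 = 1, so Ȟ^2 ≅ Z


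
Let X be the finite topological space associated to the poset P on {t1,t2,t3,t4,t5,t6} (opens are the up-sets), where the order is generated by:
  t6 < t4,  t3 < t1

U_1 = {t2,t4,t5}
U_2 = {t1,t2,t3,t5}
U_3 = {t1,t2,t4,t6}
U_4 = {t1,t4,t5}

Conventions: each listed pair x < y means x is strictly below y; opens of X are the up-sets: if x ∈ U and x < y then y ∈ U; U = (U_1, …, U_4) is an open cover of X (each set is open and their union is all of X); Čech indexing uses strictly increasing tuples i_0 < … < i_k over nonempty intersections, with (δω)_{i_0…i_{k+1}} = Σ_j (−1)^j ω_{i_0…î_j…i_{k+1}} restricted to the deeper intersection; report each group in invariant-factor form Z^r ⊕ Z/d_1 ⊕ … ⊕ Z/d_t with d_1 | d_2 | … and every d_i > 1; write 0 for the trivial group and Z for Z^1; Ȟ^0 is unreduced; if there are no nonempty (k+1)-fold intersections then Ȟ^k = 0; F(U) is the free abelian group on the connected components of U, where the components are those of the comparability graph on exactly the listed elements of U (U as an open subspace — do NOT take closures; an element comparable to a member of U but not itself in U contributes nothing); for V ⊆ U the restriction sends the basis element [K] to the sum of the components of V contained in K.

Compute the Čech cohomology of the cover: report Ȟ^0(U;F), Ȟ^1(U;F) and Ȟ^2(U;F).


Ȟ^0(U;F) ≅ Z^4, Ȟ^1(U;F) ≅ 0 and Ȟ^2(U;F) ≅ 0

nerve simplices:
  U12={t2,t5} U13={t2,t4} U14={t4,t5} U23={t1,t2} U24={t1,t5} U34={t1,t4}
  U123={t2} U124={t5} U134={t4} U234={t1}
components per intersection:
  U1: {t2} {t4} {t5}
  U2: {t1,t3} {t2} {t5}
  U3: {t1} {t2} {t4,t6}
  U4: {t1} {t4} {t5}
  U12: {t2} {t5}
  U13: {t2} {t4}
  U14: {t4} {t5}
  U23: {t1} {t2}
  U24: {t1} {t5}
  U34: {t1} {t4}
  U123: {t2}
  U124: {t5}
  U134: {t4}
  U234: {t1}
C dims 12,12,4; δ0: rk 8, SNF 1^8; δ1: rk 4, SNF 1^4
degree 0: 12−8−0 = 4 → Ȟ^0 ≅ Z^4
degree 1: 12−4−8 = 0 → Ȟ^1 ≅ 0
degree 2: 4−0−4 = 0 → Ȟ^2 ≅ 0


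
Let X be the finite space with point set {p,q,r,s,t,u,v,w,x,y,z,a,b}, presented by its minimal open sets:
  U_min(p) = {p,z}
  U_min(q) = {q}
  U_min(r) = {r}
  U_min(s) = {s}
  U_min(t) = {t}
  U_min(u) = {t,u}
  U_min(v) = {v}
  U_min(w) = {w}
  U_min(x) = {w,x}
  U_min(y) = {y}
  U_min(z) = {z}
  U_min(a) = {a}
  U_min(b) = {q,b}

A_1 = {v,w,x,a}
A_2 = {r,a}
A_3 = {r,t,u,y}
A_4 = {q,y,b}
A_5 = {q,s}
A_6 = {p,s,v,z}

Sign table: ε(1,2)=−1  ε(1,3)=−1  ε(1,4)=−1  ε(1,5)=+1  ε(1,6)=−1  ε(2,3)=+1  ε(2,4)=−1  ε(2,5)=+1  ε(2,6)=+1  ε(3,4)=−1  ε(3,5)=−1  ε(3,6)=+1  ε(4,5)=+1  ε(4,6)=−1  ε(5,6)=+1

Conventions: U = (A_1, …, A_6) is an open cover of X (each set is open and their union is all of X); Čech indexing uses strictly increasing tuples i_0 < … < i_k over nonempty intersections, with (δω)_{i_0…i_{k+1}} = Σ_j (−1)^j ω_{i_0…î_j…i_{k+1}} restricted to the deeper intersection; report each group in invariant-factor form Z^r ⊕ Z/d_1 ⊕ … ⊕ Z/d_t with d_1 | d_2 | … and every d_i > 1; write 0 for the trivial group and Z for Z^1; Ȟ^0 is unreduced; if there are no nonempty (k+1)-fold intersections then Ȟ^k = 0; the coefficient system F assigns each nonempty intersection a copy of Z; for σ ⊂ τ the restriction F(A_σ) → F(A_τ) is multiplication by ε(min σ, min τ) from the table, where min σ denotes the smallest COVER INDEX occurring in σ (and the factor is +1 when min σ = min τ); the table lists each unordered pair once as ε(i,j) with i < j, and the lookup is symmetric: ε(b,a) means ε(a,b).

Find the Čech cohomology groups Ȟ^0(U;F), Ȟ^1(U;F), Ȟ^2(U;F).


Ȟ^0 = 0; Ȟ^1 = Z/2; Ȟ^2 = 0

nerve of the cover:
  A12={a} A16={v} A23={r} A34={y} A45={q} A56={s}
C dims 6,6; δ0: rk 6, SNF 1^5·2
Ȟ^0 = (6 − 6) − 0 = 0, so Ȟ^0 ≅ 0
Ȟ^1 = (6 − 0) − 6 = 0 plus torsion [2], so Ȟ^1 ≅ Z/2
Ȟ^2 = (0 − 0) − 0 = 0, so Ȟ^2 ≅ 0


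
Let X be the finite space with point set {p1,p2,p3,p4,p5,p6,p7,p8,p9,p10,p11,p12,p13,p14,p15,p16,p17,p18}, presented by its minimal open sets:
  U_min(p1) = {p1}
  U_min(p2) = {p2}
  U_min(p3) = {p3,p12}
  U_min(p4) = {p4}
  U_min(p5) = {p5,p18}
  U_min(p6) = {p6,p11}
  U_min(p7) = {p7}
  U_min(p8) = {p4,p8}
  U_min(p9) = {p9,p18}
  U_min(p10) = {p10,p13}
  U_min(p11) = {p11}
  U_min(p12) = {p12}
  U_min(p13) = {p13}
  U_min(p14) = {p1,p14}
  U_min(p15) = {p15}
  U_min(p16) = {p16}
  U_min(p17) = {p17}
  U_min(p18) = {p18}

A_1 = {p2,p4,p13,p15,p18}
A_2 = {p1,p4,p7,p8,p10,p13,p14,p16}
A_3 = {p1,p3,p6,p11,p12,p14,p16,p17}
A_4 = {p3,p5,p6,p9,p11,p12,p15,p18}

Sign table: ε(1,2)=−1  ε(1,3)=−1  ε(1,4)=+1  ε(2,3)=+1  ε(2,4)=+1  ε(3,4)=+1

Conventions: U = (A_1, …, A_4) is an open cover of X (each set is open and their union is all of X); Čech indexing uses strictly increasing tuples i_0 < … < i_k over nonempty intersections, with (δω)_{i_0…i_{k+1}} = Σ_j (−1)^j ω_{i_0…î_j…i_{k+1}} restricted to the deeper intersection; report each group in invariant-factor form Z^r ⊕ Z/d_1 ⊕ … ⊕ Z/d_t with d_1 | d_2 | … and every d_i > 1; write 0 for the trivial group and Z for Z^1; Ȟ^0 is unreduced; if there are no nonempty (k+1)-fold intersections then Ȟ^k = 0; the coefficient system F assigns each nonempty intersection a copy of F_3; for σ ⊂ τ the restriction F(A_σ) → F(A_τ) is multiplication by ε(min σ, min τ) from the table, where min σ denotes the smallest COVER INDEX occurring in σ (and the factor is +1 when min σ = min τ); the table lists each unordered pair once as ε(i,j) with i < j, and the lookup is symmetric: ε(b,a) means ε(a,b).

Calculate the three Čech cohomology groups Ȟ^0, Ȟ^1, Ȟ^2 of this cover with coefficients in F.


Ȟ^0 = 0, Ȟ^1 = 0, Ȟ^2 = 0

nerve of the cover:
  A12={p4,p13} A14={p15,p18} A23={p1,p14,p16} A34={p3,p6,p11,p12}
C dims 4,4; δ0: rk_F3 4
Ȟ^0 = (4 − 4) − 0 = 0, so Ȟ^0 ≅ 0
Ȟ^1 = (4 − 0) − 4 = 0, so Ȟ^1 ≅ 0
Ȟ^2 = (0 − 0) − 0 = 0, so Ȟ^2 ≅ 0


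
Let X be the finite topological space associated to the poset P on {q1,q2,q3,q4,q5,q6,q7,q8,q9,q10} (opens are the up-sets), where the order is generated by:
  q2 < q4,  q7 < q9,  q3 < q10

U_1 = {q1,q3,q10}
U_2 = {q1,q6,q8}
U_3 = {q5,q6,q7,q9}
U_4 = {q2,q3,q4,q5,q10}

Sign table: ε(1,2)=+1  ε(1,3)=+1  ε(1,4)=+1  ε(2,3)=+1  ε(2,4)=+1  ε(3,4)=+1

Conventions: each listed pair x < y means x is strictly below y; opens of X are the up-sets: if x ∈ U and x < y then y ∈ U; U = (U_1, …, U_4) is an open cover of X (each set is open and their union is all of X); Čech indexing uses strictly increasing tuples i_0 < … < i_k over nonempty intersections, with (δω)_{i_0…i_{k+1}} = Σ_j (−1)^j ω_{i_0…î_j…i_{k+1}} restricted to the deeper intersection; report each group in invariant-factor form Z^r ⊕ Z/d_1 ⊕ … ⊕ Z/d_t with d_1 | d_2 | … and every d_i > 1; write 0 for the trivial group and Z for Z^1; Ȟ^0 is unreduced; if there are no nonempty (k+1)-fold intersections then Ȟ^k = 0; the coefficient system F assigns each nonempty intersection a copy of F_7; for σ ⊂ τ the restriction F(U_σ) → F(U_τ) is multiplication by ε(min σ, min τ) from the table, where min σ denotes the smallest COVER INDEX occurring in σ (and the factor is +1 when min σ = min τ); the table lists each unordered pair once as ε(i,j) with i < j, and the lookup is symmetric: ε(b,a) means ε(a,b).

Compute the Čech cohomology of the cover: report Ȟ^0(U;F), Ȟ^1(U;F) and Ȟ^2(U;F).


Ȟ^0(U;F) ≅ Z/7,  Ȟ^1(U;F) ≅ Z/7,  Ȟ^2(U;F) ≅ 0

nonempty intersections:
  U12={q1} U14={q3,q10} U23={q6} U34={q5}
C dims 4,4; δ0: rk_F7 3
Ȟ^0: (4−3)−0=1 ⇒ Z/7
Ȟ^1: (4−0)−3=1 ⇒ Z/7
Ȟ^2: (0−0)−0=0 ⇒ 0


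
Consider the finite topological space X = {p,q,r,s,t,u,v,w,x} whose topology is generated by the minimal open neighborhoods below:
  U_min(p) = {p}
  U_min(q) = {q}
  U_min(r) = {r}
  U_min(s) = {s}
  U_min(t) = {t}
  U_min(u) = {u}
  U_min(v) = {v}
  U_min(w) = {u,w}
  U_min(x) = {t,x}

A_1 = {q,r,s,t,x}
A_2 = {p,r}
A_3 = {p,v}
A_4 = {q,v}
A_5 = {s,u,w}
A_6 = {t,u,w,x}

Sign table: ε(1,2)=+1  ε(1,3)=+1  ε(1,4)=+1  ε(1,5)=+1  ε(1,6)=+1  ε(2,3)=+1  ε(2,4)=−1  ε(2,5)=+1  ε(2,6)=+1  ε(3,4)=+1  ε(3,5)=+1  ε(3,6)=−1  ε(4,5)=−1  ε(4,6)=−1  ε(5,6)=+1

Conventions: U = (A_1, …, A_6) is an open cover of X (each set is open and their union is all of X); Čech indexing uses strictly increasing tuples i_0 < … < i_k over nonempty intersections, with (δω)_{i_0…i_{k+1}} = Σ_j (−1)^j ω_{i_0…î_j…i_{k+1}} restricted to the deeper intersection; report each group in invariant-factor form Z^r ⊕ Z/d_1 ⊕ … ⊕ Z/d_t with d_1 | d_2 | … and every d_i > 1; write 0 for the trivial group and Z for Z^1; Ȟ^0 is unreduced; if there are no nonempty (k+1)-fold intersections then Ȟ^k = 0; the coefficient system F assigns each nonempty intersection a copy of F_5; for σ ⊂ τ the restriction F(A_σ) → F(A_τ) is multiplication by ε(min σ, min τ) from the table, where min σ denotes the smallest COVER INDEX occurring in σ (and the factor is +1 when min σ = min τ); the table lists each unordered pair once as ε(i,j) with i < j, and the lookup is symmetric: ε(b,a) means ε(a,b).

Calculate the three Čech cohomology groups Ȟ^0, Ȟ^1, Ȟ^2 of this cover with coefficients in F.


cover nerve:
  A12={r} A14={q} A15={s} A16={t,x} A23={p} A34={v} A56={u,w}
C dims 6,7; δ0: rk_F5 5
Ȟ^0: (6−5)−0=1 ⇒ Z/5
Ȟ^1: (7−0)−5=2 ⇒ Z/5 ⊕ Z/5
Ȟ^2: (0−0)−0=0 ⇒ 0

Ȟ^0 ≅ Z/5, Ȟ^1 ≅ Z/5 ⊕ Z/5, Ȟ^2 ≅ 0


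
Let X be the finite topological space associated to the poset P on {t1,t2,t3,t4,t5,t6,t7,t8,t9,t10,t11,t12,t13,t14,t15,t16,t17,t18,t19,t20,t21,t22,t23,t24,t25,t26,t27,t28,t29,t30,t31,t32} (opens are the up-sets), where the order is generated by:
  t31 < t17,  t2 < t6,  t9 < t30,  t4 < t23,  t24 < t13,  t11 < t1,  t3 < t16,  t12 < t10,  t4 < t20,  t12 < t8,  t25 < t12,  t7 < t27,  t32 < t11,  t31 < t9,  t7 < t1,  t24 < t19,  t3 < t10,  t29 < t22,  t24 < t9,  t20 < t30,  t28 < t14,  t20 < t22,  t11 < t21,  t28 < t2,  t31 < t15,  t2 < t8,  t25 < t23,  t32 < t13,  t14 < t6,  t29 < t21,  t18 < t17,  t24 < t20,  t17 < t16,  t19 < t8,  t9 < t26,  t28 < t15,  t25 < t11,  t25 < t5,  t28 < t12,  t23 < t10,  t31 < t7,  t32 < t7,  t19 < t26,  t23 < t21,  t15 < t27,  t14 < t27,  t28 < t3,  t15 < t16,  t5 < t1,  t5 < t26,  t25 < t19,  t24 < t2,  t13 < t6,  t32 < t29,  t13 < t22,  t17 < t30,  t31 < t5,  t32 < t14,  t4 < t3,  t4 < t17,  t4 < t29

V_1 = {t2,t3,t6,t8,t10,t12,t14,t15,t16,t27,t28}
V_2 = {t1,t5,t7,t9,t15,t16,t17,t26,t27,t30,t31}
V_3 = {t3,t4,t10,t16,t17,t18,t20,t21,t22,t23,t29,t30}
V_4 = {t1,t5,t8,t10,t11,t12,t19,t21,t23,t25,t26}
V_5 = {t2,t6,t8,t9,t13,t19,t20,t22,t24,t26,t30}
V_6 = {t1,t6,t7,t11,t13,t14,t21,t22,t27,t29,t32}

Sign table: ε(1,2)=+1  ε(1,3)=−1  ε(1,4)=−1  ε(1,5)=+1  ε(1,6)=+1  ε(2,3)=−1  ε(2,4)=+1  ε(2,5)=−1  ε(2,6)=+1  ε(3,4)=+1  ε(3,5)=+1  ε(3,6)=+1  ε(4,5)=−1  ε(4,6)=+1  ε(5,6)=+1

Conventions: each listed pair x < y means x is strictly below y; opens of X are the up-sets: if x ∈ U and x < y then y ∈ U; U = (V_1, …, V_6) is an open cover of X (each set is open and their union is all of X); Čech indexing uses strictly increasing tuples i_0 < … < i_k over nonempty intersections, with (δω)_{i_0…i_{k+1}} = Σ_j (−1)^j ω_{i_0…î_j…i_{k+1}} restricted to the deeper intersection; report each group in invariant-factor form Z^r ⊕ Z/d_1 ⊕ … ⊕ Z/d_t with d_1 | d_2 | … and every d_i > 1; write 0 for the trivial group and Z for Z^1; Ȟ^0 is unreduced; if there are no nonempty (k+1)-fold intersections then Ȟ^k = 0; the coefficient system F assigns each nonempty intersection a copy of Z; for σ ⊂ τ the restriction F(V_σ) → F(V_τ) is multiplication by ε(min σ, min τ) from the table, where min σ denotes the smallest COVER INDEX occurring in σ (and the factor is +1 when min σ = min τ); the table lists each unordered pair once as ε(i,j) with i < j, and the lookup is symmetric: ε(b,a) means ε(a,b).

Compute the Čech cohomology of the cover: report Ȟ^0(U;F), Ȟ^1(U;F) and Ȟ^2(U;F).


Ȟ^0 = 0, Ȟ^1 = Z/2 and Ȟ^2 = Z

nerve of the cover:
  V12={t15,t16,t27} V13={t3,t10,t16} V14={t8,t10,t12} V15={t2,t6,t8} V16={t6,t14,t27} V23={t16,t17,t30} V24={t1,t5,t26} V25={t9,t26,t30} V26={t1,t7,t27} V34={t10,t21,t23} V35={t20,t22,t30} V36={t21,t22,t29} V45={t8,t19,t26} V46={t1,t11,t21} V56={t6,t13,t22}
  V123={t16} V126={t27} V134={t10} V145={t8} V156={t6} V235={t30} V245={t26} V246={t1} V346={t21} V356={t22}
C dims 6,15,10; δ0: rk 6, SNF 1^5·2; δ1: rk 9, SNF 1^9
Ȟ^0 = (6 − 6) − 0 = 0, so Ȟ^0 ≅ 0
Ȟ^1 = (15 − 9) − 6 = 0 plus torsion [2], so Ȟ^1 ≅ Z/2
Ȟ^2 = (10 − 0) − 9 = 1, so Ȟ^2 ≅ Z


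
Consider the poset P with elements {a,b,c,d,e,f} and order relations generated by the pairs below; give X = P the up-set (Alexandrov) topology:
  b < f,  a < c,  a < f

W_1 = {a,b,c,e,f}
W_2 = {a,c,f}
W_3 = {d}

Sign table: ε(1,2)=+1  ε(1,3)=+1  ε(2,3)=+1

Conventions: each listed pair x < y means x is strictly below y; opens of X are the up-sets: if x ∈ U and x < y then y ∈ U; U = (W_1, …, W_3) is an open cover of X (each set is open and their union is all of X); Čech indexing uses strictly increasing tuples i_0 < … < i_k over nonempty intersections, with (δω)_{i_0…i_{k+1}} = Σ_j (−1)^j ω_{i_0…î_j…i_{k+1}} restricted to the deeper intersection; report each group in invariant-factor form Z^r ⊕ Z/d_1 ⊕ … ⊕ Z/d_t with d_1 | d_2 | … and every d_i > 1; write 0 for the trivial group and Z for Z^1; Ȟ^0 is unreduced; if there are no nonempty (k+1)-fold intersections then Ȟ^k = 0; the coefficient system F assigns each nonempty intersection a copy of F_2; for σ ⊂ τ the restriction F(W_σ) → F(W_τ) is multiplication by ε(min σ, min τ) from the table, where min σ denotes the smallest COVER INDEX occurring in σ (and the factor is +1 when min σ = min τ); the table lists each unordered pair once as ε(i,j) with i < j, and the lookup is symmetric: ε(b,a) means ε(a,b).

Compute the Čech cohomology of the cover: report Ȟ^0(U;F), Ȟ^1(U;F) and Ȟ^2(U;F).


nonempty overlaps:
  W12={a,c,f}
C dims 3,1; δ0: rk_F2 1
degree 0: 3−1−0 = 2 → Ȟ^0 ≅ Z/2 ⊕ Z/2
degree 1: 1−0−1 = 0 → Ȟ^1 ≅ 0
degree 2: 0−0−0 = 0 → Ȟ^2 ≅ 0

Ȟ^0 = Z/2 ⊕ Z/2, Ȟ^1 = 0 and Ȟ^2 = 0


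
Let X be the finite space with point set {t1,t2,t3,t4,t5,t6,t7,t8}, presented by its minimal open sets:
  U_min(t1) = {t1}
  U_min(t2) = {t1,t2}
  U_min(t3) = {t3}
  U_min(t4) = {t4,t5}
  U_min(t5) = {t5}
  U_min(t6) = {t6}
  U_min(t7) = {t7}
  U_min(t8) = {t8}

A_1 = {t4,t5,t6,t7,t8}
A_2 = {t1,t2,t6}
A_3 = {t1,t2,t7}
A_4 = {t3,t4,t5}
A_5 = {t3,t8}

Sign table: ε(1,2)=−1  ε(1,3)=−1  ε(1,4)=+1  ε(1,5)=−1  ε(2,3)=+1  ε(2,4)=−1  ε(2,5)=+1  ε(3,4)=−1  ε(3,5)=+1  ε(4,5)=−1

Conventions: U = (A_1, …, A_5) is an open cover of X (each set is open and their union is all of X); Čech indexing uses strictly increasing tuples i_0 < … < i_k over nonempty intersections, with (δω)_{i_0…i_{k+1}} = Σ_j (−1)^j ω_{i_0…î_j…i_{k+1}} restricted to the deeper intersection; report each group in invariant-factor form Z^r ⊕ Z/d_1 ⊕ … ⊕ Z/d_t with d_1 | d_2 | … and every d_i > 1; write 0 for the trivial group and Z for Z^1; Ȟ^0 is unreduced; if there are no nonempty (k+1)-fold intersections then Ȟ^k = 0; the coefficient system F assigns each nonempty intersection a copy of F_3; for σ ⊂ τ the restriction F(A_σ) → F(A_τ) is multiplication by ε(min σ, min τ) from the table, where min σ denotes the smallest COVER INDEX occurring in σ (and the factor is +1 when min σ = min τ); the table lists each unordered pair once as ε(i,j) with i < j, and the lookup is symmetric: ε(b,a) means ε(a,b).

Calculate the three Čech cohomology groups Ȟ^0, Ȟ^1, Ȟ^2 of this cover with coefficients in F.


Ȟ^0 ≅ Z/3; Ȟ^1 ≅ Z/3 ⊕ Z/3; Ȟ^2 ≅ 0

cover nerve:
  A12={t6} A13={t7} A14={t4,t5} A15={t8} A23={t1,t2} A45={t3}
C dims 5,6; δ0: rk_F3 4
Ȟ^0: (5−4)−0=1 ⇒ Z/3
Ȟ^1: (6−0)−4=2 ⇒ Z/3 ⊕ Z/3
Ȟ^2: (0−0)−0=0 ⇒ 0


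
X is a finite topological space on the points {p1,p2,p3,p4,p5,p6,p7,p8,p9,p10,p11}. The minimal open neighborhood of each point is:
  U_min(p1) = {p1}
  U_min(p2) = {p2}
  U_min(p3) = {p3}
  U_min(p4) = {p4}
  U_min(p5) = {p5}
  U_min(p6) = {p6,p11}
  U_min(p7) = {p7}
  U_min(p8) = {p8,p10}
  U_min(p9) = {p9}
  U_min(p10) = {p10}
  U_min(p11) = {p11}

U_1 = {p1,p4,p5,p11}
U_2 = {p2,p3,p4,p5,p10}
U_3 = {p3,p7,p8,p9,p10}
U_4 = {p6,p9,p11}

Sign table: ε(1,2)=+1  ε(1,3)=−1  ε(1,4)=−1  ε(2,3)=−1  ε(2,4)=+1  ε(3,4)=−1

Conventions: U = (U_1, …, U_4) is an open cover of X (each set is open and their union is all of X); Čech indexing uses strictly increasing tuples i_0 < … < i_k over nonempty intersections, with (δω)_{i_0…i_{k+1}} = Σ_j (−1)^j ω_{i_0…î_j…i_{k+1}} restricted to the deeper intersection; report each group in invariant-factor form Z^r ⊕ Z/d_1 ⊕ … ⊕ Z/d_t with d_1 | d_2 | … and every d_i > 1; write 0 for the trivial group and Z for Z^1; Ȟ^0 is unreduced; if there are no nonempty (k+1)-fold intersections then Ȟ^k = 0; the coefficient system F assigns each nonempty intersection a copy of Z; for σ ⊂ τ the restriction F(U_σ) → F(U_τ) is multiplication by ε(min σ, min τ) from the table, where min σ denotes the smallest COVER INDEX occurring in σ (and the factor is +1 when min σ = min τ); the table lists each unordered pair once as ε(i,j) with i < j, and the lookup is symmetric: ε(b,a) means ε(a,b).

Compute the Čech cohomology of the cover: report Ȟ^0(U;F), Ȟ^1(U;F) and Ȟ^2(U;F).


Ȟ^0 ≅ 0, Ȟ^1 ≅ Z/2 and Ȟ^2 ≅ 0

intersection data:
  U12={p4,p5} U14={p11} U23={p3,p10} U34={p9}
C dims 4,4; δ0: rk 4, SNF 1^3·2
Ȟ^0 = (4 − 4) − 0 = 0, so Ȟ^0 ≅ 0
Ȟ^1 = (4 − 0) − 4 = 0 plus torsion [2], so Ȟ^1 ≅ Z/2
Ȟ^2 = (0 − 0) − 0 = 0, so Ȟ^2 ≅ 0


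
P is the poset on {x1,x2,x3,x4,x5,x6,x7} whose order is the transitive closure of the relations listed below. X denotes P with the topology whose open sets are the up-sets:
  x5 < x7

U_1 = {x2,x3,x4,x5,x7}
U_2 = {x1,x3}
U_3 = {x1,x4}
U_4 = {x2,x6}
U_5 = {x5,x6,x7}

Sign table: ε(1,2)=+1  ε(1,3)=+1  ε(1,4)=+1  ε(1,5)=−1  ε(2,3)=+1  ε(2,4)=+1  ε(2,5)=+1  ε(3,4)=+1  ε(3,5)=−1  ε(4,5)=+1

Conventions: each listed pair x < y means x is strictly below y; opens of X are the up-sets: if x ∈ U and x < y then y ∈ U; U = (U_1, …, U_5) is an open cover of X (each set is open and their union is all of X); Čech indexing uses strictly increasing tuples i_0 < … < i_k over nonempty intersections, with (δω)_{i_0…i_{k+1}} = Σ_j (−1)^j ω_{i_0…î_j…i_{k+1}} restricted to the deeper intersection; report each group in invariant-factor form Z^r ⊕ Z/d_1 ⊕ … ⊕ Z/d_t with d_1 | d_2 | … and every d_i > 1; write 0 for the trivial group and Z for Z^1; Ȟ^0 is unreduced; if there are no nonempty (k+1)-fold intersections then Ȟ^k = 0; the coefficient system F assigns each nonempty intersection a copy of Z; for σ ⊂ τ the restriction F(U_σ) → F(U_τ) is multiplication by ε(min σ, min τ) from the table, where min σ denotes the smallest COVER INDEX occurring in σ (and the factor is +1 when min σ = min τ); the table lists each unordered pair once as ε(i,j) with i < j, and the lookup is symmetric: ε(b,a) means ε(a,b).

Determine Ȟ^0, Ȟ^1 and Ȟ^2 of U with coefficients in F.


nerve simplices:
  U12={x3} U13={x4} U14={x2} U15={x5,x7} U23={x1} U45={x6}
C dims 5,6; δ0: rk 5, SNF 1^4·2
degree 0: 5−5−0 = 0 → Ȟ^0 ≅ 0
degree 1: 6−0−5 = 1 plus torsion [2] → Ȟ^1 ≅ Z ⊕ Z/2
degree 2: 0−0−0 = 0 → Ȟ^2 ≅ 0

Ȟ^0 ≅ 0; Ȟ^1 ≅ Z ⊕ Z/2; Ȟ^2 ≅ 0


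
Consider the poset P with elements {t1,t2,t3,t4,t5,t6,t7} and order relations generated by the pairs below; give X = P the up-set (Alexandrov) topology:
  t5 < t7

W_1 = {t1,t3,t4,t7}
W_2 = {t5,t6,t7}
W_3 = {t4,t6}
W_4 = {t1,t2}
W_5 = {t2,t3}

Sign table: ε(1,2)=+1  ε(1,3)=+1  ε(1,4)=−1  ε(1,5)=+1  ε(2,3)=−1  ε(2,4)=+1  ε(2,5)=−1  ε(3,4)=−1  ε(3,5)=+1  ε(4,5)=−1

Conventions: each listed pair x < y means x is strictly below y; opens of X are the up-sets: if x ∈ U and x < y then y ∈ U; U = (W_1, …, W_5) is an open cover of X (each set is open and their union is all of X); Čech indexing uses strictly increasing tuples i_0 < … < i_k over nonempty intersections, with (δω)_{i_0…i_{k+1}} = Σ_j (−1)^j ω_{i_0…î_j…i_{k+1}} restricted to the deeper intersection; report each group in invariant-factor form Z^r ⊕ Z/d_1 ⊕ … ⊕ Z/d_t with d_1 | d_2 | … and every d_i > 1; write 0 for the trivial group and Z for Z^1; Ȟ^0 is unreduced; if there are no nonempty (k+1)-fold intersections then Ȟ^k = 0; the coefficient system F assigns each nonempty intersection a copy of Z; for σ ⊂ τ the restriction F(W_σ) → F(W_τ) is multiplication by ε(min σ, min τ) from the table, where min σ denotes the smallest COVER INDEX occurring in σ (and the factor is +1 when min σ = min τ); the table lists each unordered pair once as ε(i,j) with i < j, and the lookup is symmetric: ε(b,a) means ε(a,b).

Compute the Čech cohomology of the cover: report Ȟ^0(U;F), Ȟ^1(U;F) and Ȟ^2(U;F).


intersection data:
  W12={t7} W13={t4} W14={t1} W15={t3} W23={t6} W45={t2}
C dims 5,6; δ0: rk 5, SNF 1^4·2
Ȟ^0 = (5 − 5) − 0 = 0, so Ȟ^0 ≅ 0
Ȟ^1 = (6 − 0) − 5 = 1 plus torsion [2], so Ȟ^1 ≅ Z ⊕ Z/2
Ȟ^2 = (0 − 0) − 0 = 0, so Ȟ^2 ≅ 0

Ȟ^0 = 0, Ȟ^1 = Z ⊕ Z/2, Ȟ^2 = 0


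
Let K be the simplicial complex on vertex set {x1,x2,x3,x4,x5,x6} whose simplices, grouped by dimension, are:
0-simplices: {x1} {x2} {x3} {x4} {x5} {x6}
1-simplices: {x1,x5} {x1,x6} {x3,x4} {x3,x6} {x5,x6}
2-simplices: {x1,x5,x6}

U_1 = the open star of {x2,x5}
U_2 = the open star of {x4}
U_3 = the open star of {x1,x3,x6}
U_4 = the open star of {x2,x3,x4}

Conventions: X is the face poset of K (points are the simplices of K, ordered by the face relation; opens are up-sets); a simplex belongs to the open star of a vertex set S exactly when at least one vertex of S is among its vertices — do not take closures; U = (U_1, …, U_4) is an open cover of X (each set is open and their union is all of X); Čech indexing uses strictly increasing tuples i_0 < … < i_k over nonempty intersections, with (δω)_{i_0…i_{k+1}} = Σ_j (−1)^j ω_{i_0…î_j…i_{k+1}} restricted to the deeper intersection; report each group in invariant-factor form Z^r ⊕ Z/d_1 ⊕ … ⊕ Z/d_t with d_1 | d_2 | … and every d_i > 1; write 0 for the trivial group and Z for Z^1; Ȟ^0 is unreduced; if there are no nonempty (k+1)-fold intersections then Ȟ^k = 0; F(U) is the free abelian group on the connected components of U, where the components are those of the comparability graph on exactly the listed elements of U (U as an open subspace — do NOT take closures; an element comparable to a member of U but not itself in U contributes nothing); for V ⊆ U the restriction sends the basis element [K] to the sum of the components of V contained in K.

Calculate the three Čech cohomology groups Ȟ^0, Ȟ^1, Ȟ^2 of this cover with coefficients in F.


nerve of the cover:
  U1={{x2},{x5},{x1,x5},{x5,x6},{x1,x5,x6}} U2={{x4},{x3,x4}} U3={{x1},{x3},{x6},{x1,x5},{x1,x6},{x3,x4},{x3,x6},{x5,x6},{x1,x5,x6}} U4={{x2},{x3},{x4},{x3,x4},{x3,x6}}
  U13={{x1,x5},{x5,x6},{x1,x5,x6}} U14={{x2}} U23={{x3,x4}} U24={{x4},{x3,x4}} U34={{x3},{x3,x4},{x3,x6}}
  U234={{x3,x4}}
components per intersection:
  U1: {{x2}} {{x5},{x1,x5},{x5,x6},{x1,x5,x6}}
  U2: {{x4},{x3,x4}}
  U3: {{x1},{x3},{x6},{x1,x5},{x1,x6},{x3,x4},{x3,x6},{x5,x6},{x1,x5,x6}}
  U4: {{x2}} {{x3},{x4},{x3,x4},{x3,x6}}
  U13: {{x1,x5},{x5,x6},{x1,x5,x6}}
  U14: {{x2}}
  U23: {{x3,x4}}
  U24: {{x4},{x3,x4}}
  U34: {{x3},{x3,x4},{x3,x6}}
  U234: {{x3,x4}}
C dims 6,5,1; δ0: rk 4, SNF 1^4; δ1: rk 1, SNF 1^1
Ȟ^0 = (6 − 4) − 0 = 2, so Ȟ^0 ≅ Z^2
Ȟ^1 = (5 − 1) − 4 = 0, so Ȟ^1 ≅ 0
Ȟ^2 = (1 − 0) − 1 = 0, so Ȟ^2 ≅ 0

Ȟ^0 ≅ Z^2,  Ȟ^1 ≅ 0,  Ȟ^2 ≅ 0


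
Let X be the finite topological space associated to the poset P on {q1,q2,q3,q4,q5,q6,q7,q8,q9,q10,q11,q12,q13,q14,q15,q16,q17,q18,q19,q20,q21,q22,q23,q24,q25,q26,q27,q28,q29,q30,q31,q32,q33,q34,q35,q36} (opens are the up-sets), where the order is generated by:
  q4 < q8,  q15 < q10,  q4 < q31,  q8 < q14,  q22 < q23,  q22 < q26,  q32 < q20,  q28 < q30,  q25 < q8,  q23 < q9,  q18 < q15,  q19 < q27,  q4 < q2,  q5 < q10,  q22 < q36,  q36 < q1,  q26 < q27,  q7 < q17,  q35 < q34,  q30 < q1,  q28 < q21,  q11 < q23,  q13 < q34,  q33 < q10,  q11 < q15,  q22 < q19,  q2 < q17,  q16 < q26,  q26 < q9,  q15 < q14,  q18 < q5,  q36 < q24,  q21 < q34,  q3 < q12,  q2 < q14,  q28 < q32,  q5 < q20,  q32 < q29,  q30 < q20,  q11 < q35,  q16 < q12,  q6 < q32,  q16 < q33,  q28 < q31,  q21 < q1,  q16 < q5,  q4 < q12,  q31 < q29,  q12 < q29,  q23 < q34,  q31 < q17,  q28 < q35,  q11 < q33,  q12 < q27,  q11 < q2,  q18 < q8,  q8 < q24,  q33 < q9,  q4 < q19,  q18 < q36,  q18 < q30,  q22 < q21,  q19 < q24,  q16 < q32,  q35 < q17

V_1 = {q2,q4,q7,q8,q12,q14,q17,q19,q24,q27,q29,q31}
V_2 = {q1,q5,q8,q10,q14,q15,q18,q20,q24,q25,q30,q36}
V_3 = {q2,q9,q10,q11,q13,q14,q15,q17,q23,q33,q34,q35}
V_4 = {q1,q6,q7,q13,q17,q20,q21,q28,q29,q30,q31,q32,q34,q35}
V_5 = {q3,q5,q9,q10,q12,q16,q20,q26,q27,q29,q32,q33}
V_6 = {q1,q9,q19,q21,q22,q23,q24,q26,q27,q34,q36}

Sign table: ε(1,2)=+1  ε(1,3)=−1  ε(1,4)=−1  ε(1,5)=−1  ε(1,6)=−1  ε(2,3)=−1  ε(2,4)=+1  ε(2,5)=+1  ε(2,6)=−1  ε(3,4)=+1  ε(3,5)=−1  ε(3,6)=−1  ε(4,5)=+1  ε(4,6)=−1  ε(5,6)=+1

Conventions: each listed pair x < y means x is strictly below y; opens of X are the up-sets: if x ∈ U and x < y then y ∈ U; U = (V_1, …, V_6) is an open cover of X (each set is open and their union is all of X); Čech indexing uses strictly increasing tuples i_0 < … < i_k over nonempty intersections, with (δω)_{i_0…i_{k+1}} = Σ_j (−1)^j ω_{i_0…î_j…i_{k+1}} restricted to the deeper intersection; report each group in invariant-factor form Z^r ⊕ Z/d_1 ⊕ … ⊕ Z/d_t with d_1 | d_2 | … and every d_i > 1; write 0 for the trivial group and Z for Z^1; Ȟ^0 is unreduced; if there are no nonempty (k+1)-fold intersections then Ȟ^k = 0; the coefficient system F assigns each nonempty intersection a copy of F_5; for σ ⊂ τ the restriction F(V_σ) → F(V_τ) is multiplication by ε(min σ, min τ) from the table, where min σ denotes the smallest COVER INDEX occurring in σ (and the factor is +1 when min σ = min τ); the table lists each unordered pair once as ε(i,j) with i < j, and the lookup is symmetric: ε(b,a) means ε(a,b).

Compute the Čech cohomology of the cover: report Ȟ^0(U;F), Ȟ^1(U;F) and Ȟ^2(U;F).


cover nerve:
  V12={q8,q14,q24} V13={q2,q14,q17} V14={q7,q17,q29,q31} V15={q12,q27,q29} V16={q19,q24,q27} V23={q10,q14,q15} V24={q1,q20,q30} V25={q5,q10,q20} V26={q1,q24,q36} V34={q13,q17,q34,q35} V35={q9,q10,q33} V36={q9,q23,q34} V45={q20,q29,q32} V46={q1,q21,q34} V56={q9,q26,q27}
  V123={q14} V126={q24} V134={q17} V145={q29} V156={q27} V235={q10} V245={q20} V246={q1} V346={q34} V356={q9}
C dims 6,15,10; δ0: rk_F5 6; δ1: rk_F5 9
Ȟ^0: (6−6)−0=0 ⇒ 0
Ȟ^1: (15−9)−6=0 ⇒ 0
Ȟ^2: (10−0)−9=1 ⇒ Z/5

Ȟ^0 ≅ 0, Ȟ^1 ≅ 0, Ȟ^2 ≅ Z/5
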